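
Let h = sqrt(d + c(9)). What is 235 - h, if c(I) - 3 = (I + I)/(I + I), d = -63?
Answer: 235 - I*sqrt(59) ≈ 235.0 - 7.6811*I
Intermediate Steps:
c(I) = 4 (c(I) = 3 + (I + I)/(I + I) = 3 + (2*I)/((2*I)) = 3 + (2*I)*(1/(2*I)) = 3 + 1 = 4)
h = I*sqrt(59) (h = sqrt(-63 + 4) = sqrt(-59) = I*sqrt(59) ≈ 7.6811*I)
235 - h = 235 - I*sqrt(59)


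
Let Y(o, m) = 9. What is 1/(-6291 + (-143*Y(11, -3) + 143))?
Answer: -1/7435 ≈ -0.00013450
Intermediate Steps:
1/(-6291 + (-143*Y(11, -3) + 143)) = 1/(-6291 + (-143*9 + 143)) = 1/(-6291 + (-1287 + 143)) = 1/(-6291 - 1144) = 1/(-7435) = -1/7435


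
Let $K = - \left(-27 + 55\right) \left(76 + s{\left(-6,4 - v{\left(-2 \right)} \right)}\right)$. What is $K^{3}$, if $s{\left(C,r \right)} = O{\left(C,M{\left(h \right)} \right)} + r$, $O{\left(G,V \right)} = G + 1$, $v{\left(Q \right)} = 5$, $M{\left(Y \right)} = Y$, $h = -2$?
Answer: $-7529536000$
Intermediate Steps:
$O{\left(G,V \right)} = 1 + G$
$s{\left(C,r \right)} = 1 + C + r$ ($s{\left(C,r \right)} = \left(1 + C\right) + r = 1 + C + r$)
$K = -1960$ ($K = - \left(-27 + 55\right) \left(76 + \left(1 - 6 + \left(4 - 5\right)\right)\right) = - 28 \left(76 + \left(1 - 6 + \left(4 - 5\right)\right)\right) = - 28 \left(76 - 6\right) = - 28 \cdot 70 = \left(-1\right) 1960 = -1960$)
$K^{3} = \left(-1960\right)^{3} = -7529536000$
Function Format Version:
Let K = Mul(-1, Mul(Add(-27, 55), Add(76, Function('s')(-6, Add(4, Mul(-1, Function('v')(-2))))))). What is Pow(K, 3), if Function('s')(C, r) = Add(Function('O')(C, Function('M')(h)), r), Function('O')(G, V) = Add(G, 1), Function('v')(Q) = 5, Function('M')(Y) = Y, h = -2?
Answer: -7529536000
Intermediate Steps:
Function('O')(G, V) = Add(1, G)
Function('s')(C, r) = Add(1, C, r) (Function('s')(C, r) = Add(Add(1, C), r) = Add(1, C, r))
K = -1960 (K = Mul(-1, Mul(Add(-27, 55), Add(76, Add(1, -6, Add(4, Mul(-1, 5)))))) = Mul(-1, Mul(28, Add(76, Add(1, -6, Add(4, -5))))) = Mul(-1, Mul(28, Add(76, Add(1, -6, -1)))) = Mul(-1, Mul(28, Add(76, -6))) = Mul(-1, Mul(28, 70)) = Mul(-1, 1960) = -1960)
Pow(K, 3) = Pow(-1960, 3) = -7529536000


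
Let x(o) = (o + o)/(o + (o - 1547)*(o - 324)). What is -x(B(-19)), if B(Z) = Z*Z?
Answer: 722/43521 ≈ 0.016590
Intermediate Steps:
B(Z) = Z**2
x(o) = 2*o/(o + (-1547 + o)*(-324 + o)) (x(o) = (2*o)/(o + (-1547 + o)*(-324 + o)) = 2*o/(o + (-1547 + o)*(-324 + o)))
-x(B(-19)) = -2*(-19)**2/(501228 + ((-19)**2)**2 - 1870*(-19)**2) = -2*361/(501228 + 361**2 - 1870*361) = -2*361/(501228 + 130321 - 675070) = -2*361/(-43521) = -2*361*(-1)/43521 = -1*(-722/43521) = 722/43521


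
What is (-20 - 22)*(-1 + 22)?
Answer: -882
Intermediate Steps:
(-20 - 22)*(-1 + 22) = -42*21 = -882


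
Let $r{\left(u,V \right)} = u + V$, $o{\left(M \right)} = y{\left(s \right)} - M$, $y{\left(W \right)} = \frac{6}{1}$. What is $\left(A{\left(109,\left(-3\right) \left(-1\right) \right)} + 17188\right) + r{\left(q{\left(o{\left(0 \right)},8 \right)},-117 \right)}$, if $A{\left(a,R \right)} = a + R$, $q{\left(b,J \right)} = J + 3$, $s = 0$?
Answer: $17194$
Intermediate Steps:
$y{\left(W \right)} = 6$ ($y{\left(W \right)} = 6 \cdot 1 = 6$)
$o{\left(M \right)} = 6 - M$
$q{\left(b,J \right)} = 3 + J$
$r{\left(u,V \right)} = V + u$
$A{\left(a,R \right)} = R + a$
$\left(A{\left(109,\left(-3\right) \left(-1\right) \right)} + 17188\right) + r{\left(q{\left(o{\left(0 \right)},8 \right)},-117 \right)} = \left(\left(\left(-3\right) \left(-1\right) + 109\right) + 17188\right) + \left(-117 + \left(3 + 8\right)\right) = \left(\left(3 + 109\right) + 17188\right) + \left(-117 + 11\right) = \left(112 + 17188\right) - 106 = 17300 - 106 = 17194$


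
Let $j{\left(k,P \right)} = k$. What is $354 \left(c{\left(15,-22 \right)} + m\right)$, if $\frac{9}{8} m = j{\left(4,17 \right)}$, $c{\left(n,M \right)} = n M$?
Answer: $- \frac{346684}{3} \approx -1.1556 \cdot 10^{5}$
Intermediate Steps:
$c{\left(n,M \right)} = M n$
$m = \frac{32}{9}$ ($m = \frac{8}{9} \cdot 4 = \frac{32}{9} \approx 3.5556$)
$354 \left(c{\left(15,-22 \right)} + m\right) = 354 \left(\left(-22\right) 15 + \frac{32}{9}\right) = 354 \left(-330 + \frac{32}{9}\right) = 354 \left(- \frac{2938}{9}\right) = - \frac{346684}{3}$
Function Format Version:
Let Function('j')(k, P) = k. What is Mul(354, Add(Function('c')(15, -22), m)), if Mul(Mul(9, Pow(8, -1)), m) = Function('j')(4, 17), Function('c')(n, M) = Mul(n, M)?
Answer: Rational(-346684, 3) ≈ -1.1556e+5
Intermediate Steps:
Function('c')(n, M) = Mul(M, n)
m = Rational(32, 9) (m = Mul(Rational(8, 9), 4) = Rational(32, 9) ≈ 3.5556)
Mul(354, Add(Function('c')(15, -22), m)) = Mul(354, Add(Mul(-22, 15), Rational(32, 9))) = Mul(354, Add(-330, Rational(32, 9))) = Mul(354, Rational(-2938, 9)) = Rational(-346684, 3)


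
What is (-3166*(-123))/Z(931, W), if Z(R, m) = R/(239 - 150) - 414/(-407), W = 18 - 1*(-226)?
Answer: 14105888214/415763 ≈ 33928.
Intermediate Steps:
W = 244 (W = 18 + 226 = 244)
Z(R, m) = 414/407 + R/89 (Z(R, m) = R/89 - 414*(-1/407) = R*(1/89) + 414/407 = R/89 + 414/407 = 414/407 + R/89)
(-3166*(-123))/Z(931, W) = (-3166*(-123))/(414/407 + (1/89)*931) = 389418/(414/407 + 931/89) = 389418/(415763/36223) = 389418*(36223/415763) = 14105888214/415763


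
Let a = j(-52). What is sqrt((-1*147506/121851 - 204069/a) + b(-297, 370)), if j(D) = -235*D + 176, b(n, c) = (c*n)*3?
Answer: I*sqrt(2321555280809238083535)/83914722 ≈ 574.18*I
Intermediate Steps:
b(n, c) = 3*c*n
j(D) = 176 - 235*D
a = 12396 (a = 176 - 235*(-52) = 176 + 12220 = 12396)
sqrt((-1*147506/121851 - 204069/a) + b(-297, 370)) = sqrt((-1*147506/121851 - 204069/12396) + 3*370*(-297)) = sqrt((-147506*1/121851 - 204069*1/12396) - 329670) = sqrt((-147506/121851 - 68023/4132) - 329670) = sqrt(-8898165365/503488332 - 329670) = sqrt(-165993896575805/503488332) = I*sqrt(2321555280809238083535)/83914722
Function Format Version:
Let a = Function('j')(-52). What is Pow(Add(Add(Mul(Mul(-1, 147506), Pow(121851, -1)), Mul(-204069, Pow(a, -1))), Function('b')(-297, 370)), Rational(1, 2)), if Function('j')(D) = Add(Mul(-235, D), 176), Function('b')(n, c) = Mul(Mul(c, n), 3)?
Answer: Mul(Rational(1, 83914722), I, Pow(2321555280809238083535, Rational(1, 2))) ≈ Mul(574.18, I)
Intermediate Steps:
Function('b')(n, c) = Mul(3, c, n)
Function('j')(D) = Add(176, Mul(-235, D))
a = 12396 (a = Add(176, Mul(-235, -52)) = Add(176, 12220) = 12396)
Pow(Add(Add(Mul(Mul(-1, 147506), Pow(121851, -1)), Mul(-204069, Pow(a, -1))), Function('b')(-297, 370)), Rational(1, 2)) = Pow(Add(Add(Mul(Mul(-1, 147506), Pow(121851, -1)), Mul(-204069, Pow(12396, -1))), Mul(3, 370, -297)), Rational(1, 2)) = Pow(Add(Add(Mul(-147506, Rational(1, 121851)), Mul(-204069, Rational(1, 12396))), -329670), Rational(1, 2)) = Pow(Add(Add(Rational(-147506, 121851), Rational(-68023, 4132)), -329670), Rational(1, 2)) = Pow(Add(Rational(-8898165365, 503488332), -329670), Rational(1, 2)) = Pow(Rational(-165993896575805, 503488332), Rational(1, 2)) = Mul(Rational(1, 83914722), I, Pow(2321555280809238083535, Rational(1, 2)))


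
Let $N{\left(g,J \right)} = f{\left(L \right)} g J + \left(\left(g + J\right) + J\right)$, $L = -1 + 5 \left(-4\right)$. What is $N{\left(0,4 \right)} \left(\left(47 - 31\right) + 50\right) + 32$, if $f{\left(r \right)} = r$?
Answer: $560$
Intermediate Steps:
$L = -21$ ($L = -1 - 20 = -21$)
$N{\left(g,J \right)} = g + 2 J - 21 J g$ ($N{\left(g,J \right)} = - 21 g J + \left(\left(g + J\right) + J\right) = - 21 J g + \left(\left(J + g\right) + J\right) = - 21 J g + \left(g + 2 J\right) = g + 2 J - 21 J g$)
$N{\left(0,4 \right)} \left(\left(47 - 31\right) + 50\right) + 32 = \left(0 + 2 \cdot 4 - 84 \cdot 0\right) \left(\left(47 - 31\right) + 50\right) + 32 = \left(0 + 8 + 0\right) \left(16 + 50\right) + 32 = 8 \cdot 66 + 32 = 528 + 32 = 560$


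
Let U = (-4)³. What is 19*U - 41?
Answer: -1257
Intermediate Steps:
U = -64
19*U - 41 = 19*(-64) - 41 = -1216 - 41 = -1257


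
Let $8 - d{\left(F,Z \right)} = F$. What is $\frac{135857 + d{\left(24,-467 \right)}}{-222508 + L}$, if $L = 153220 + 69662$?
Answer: $\frac{135841}{374} \approx 363.21$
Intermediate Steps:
$d{\left(F,Z \right)} = 8 - F$
$L = 222882$
$\frac{135857 + d{\left(24,-467 \right)}}{-222508 + L} = \frac{135857 + \left(8 - 24\right)}{-222508 + 222882} = \frac{135857 + \left(8 - 24\right)}{374} = \left(135857 - 16\right) \frac{1}{374} = 135841 \cdot \frac{1}{374} = \frac{135841}{374}$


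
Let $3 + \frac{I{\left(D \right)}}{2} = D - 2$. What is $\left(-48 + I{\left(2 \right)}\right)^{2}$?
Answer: $2916$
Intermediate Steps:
$I{\left(D \right)} = -10 + 2 D$ ($I{\left(D \right)} = -6 + 2 \left(D - 2\right) = -6 + 2 \left(-2 + D\right) = -6 + \left(-4 + 2 D\right) = -10 + 2 D$)
$\left(-48 + I{\left(2 \right)}\right)^{2} = \left(-48 + \left(-10 + 2 \cdot 2\right)\right)^{2} = \left(-48 + \left(-10 + 4\right)\right)^{2} = \left(-48 - 6\right)^{2} = \left(-54\right)^{2} = 2916$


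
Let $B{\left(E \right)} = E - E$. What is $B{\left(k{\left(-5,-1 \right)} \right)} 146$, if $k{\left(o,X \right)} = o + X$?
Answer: $0$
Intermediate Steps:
$k{\left(o,X \right)} = X + o$
$B{\left(E \right)} = 0$
$B{\left(k{\left(-5,-1 \right)} \right)} 146 = 0 \cdot 146 = 0$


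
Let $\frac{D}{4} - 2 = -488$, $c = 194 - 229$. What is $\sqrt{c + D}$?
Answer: $i \sqrt{1979} \approx 44.486 i$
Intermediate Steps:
$c = -35$
$D = -1944$ ($D = 8 + 4 \left(-488\right) = 8 - 1952 = -1944$)
$\sqrt{c + D} = \sqrt{-35 - 1944} = \sqrt{-1979} = i \sqrt{1979}$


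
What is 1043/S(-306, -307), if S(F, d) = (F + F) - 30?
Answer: -1043/642 ≈ -1.6246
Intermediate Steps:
S(F, d) = -30 + 2*F (S(F, d) = 2*F - 30 = -30 + 2*F)
1043/S(-306, -307) = 1043/(-30 + 2*(-306)) = 1043/(-30 - 612) = 1043/(-642) = 1043*(-1/642) = -1043/642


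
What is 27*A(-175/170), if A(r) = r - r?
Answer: 0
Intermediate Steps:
A(r) = 0
27*A(-175/170) = 27*0 = 0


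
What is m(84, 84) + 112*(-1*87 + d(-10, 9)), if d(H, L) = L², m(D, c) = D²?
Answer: 6384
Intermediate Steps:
m(84, 84) + 112*(-1*87 + d(-10, 9)) = 84² + 112*(-1*87 + 9²) = 7056 + 112*(-87 + 81) = 7056 + 112*(-6) = 7056 - 672 = 6384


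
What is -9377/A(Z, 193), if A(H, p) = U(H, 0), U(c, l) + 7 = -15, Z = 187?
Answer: 9377/22 ≈ 426.23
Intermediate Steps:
U(c, l) = -22 (U(c, l) = -7 - 15 = -22)
A(H, p) = -22
-9377/A(Z, 193) = -9377/(-22) = -9377*(-1/22) = 9377/22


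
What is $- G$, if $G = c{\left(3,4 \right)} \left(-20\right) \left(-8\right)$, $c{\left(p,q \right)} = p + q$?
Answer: $-1120$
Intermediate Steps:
$G = 1120$ ($G = \left(3 + 4\right) \left(-20\right) \left(-8\right) = 7 \left(-20\right) \left(-8\right) = \left(-140\right) \left(-8\right) = 1120$)
$- G = \left(-1\right) 1120 = -1120$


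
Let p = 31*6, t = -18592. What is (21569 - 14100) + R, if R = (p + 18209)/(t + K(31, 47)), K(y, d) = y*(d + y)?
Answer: 120785211/16174 ≈ 7467.9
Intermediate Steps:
p = 186
R = -18395/16174 (R = (186 + 18209)/(-18592 + 31*(47 + 31)) = 18395/(-18592 + 31*78) = 18395/(-18592 + 2418) = 18395/(-16174) = 18395*(-1/16174) = -18395/16174 ≈ -1.1373)
(21569 - 14100) + R = (21569 - 14100) - 18395/16174 = 7469 - 18395/16174 = 120785211/16174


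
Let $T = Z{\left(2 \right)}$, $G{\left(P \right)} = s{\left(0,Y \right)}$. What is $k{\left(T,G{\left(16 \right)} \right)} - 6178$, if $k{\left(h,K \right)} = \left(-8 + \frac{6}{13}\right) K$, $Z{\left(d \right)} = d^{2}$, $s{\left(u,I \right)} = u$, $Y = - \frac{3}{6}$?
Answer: $-6178$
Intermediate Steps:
$Y = - \frac{1}{2}$ ($Y = \left(-3\right) \frac{1}{6} = - \frac{1}{2} \approx -0.5$)
$G{\left(P \right)} = 0$
$T = 4$ ($T = 2^{2} = 4$)
$k{\left(h,K \right)} = - \frac{98 K}{13}$ ($k{\left(h,K \right)} = \left(-8 + 6 \cdot \frac{1}{13}\right) K = \left(-8 + \frac{6}{13}\right) K = - \frac{98 K}{13}$)
$k{\left(T,G{\left(16 \right)} \right)} - 6178 = \left(- \frac{98}{13}\right) 0 - 6178 = 0 - 6178 = -6178$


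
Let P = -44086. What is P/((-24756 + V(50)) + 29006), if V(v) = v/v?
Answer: -44086/4251 ≈ -10.371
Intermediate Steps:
V(v) = 1
P/((-24756 + V(50)) + 29006) = -44086/((-24756 + 1) + 29006) = -44086/(-24755 + 29006) = -44086/4251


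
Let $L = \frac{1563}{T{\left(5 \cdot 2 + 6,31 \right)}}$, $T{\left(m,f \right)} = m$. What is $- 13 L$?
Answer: $- \frac{20319}{16} \approx -1269.9$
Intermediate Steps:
$L = \frac{1563}{16}$ ($L = \frac{1563}{5 \cdot 2 + 6} = \frac{1563}{10 + 6} = \frac{1563}{16} \approx 97.688$)
$- 13 L = \left(-13\right) \frac{1563}{16} = - \frac{20319}{16}$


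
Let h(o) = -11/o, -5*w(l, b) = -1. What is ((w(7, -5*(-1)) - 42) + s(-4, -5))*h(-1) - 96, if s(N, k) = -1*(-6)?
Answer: -2449/5 ≈ -489.80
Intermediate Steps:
w(l, b) = 1/5 (w(l, b) = -1/5*(-1) = 1/5)
s(N, k) = 6
((w(7, -5*(-1)) - 42) + s(-4, -5))*h(-1) - 96 = ((1/5 - 42) + 6)*(-11/(-1)) - 96 = (-209/5 + 6)*(-11*(-1)) - 96 = -179/5*11 - 96 = -1969/5 - 96 = -2449/5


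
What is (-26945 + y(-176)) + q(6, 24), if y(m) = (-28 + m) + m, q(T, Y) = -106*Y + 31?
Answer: -29838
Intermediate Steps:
q(T, Y) = 31 - 106*Y
y(m) = -28 + 2*m
(-26945 + y(-176)) + q(6, 24) = (-26945 + (-28 + 2*(-176))) + (31 - 106*24) = (-26945 + (-28 - 352)) + (31 - 2544) = (-26945 - 380) - 2513 = -27325 - 2513 = -29838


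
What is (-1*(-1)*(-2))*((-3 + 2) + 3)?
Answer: -4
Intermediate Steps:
(-1*(-1)*(-2))*((-3 + 2) + 3) = (1*(-2))*(-1 + 3) = -2*2 = -4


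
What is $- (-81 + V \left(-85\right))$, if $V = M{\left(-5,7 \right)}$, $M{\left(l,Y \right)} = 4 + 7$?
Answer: $1016$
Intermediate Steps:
$M{\left(l,Y \right)} = 11$
$V = 11$
$- (-81 + V \left(-85\right)) = - (-81 + 11 \left(-85\right)) = - (-81 - 935) = \left(-1\right) \left(-1016\right) = 1016$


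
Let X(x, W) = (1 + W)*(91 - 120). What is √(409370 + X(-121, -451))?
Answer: 2*√105605 ≈ 649.94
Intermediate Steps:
X(x, W) = -29 - 29*W (X(x, W) = (1 + W)*(-29) = -29 - 29*W)
√(409370 + X(-121, -451)) = √(409370 + (-29 - 29*(-451))) = √(409370 + (-29 + 13079)) = √(409370 + 13050) = √422420 = 2*√105605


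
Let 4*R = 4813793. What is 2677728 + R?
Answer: 15524705/4 ≈ 3.8812e+6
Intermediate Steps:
R = 4813793/4 (R = (1/4)*4813793 = 4813793/4 ≈ 1.2034e+6)
2677728 + R = 2677728 + 4813793/4 = 15524705/4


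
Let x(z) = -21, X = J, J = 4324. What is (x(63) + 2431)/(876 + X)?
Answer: 241/520 ≈ 0.46346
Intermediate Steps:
X = 4324
(x(63) + 2431)/(876 + X) = (-21 + 2431)/(876 + 4324) = 2410/5200 = 2410*(1/5200) = 241/520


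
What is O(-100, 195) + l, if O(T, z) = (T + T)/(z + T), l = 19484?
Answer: 370156/19 ≈ 19482.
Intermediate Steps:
O(T, z) = 2*T/(T + z) (O(T, z) = (2*T)/(T + z) = 2*T/(T + z))
O(-100, 195) + l = 2*(-100)/(-100 + 195) + 19484 = 2*(-100)/95 + 19484 = 2*(-100)*(1/95) + 19484 = -40/19 + 19484 = 370156/19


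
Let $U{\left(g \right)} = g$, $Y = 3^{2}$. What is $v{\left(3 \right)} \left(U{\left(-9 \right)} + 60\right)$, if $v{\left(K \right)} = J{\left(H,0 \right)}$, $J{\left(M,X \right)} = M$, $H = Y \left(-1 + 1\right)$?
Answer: $0$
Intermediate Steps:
$Y = 9$
$H = 0$ ($H = 9 \left(-1 + 1\right) = 9 \cdot 0 = 0$)
$v{\left(K \right)} = 0$
$v{\left(3 \right)} \left(U{\left(-9 \right)} + 60\right) = 0 \left(-9 + 60\right) = 0 \cdot 51 = 0$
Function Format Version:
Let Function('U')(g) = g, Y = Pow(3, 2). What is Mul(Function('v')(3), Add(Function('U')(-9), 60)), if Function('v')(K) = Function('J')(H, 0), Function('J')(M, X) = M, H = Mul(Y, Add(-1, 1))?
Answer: 0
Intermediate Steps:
Y = 9
H = 0 (H = Mul(9, Add(-1, 1)) = Mul(9, 0) = 0)
Function('v')(K) = 0
Mul(Function('v')(3), Add(Function('U')(-9), 60)) = Mul(0, Add(-9, 60)) = Mul(0, 51) = 0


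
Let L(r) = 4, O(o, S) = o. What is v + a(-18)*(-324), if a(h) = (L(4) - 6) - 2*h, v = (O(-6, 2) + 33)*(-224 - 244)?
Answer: -23652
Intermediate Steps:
v = -12636 (v = (-6 + 33)*(-224 - 244) = 27*(-468) = -12636)
a(h) = -2 - 2*h (a(h) = (4 - 6) - 2*h = -2 - 2*h)
v + a(-18)*(-324) = -12636 + (-2 - 2*(-18))*(-324) = -12636 + (-2 + 36)*(-324) = -12636 + 34*(-324) = -12636 - 11016 = -23652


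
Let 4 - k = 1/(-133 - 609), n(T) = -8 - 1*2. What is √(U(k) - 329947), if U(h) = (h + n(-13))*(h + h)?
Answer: I*√181683370146/742 ≈ 574.45*I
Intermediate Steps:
n(T) = -10 (n(T) = -8 - 2 = -10)
k = 2969/742 (k = 4 - 1/(-133 - 609) = 4 - 1/(-742) = 4 - 1*(-1/742) = 4 + 1/742 = 2969/742 ≈ 4.0014)
U(h) = 2*h*(-10 + h) (U(h) = (h - 10)*(h + h) = (-10 + h)*(2*h) = 2*h*(-10 + h))
√(U(k) - 329947) = √(2*(2969/742)*(-10 + 2969/742) - 329947) = √(2*(2969/742)*(-4451/742) - 329947) = √(-13215019/275282 - 329947) = √(-90841685073/275282) = I*√181683370146/742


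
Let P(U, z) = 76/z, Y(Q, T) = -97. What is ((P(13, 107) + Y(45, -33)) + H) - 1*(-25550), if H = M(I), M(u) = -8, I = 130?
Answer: 2722691/107 ≈ 25446.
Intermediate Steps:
H = -8
((P(13, 107) + Y(45, -33)) + H) - 1*(-25550) = ((76/107 - 97) - 8) - 1*(-25550) = ((76*(1/107) - 97) - 8) + 25550 = ((76/107 - 97) - 8) + 25550 = (-10303/107 - 8) + 25550 = -11159/107 + 25550 = 2722691/107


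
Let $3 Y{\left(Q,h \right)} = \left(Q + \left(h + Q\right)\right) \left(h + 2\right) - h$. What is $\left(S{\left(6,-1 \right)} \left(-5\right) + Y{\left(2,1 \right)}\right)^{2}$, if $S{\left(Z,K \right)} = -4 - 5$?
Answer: $\frac{22201}{9} \approx 2466.8$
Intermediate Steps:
$Y{\left(Q,h \right)} = - \frac{h}{3} + \frac{\left(2 + h\right) \left(h + 2 Q\right)}{3}$ ($Y{\left(Q,h \right)} = \frac{\left(Q + \left(h + Q\right)\right) \left(h + 2\right) - h}{3} = \frac{\left(Q + \left(Q + h\right)\right) \left(2 + h\right) - h}{3} = \frac{\left(h + 2 Q\right) \left(2 + h\right) - h}{3} = \frac{\left(2 + h\right) \left(h + 2 Q\right) - h}{3} = \frac{- h + \left(2 + h\right) \left(h + 2 Q\right)}{3} = - \frac{h}{3} + \frac{\left(2 + h\right) \left(h + 2 Q\right)}{3}$)
$S{\left(Z,K \right)} = -9$ ($S{\left(Z,K \right)} = -4 - 5 = -9$)
$\left(S{\left(6,-1 \right)} \left(-5\right) + Y{\left(2,1 \right)}\right)^{2} = \left(\left(-9\right) \left(-5\right) + \left(\frac{1}{3} \cdot 1 + \frac{1^{2}}{3} + \frac{4}{3} \cdot 2 + \frac{2}{3} \cdot 2 \cdot 1\right)\right)^{2} = \left(45 + \left(\frac{1}{3} + \frac{1}{3} \cdot 1 + \frac{8}{3} + \frac{4}{3}\right)\right)^{2} = \left(45 + \left(\frac{1}{3} + \frac{1}{3} + \frac{8}{3} + \frac{4}{3}\right)\right)^{2} = \left(45 + \frac{14}{3}\right)^{2} = \left(\frac{149}{3}\right)^{2} = \frac{22201}{9}$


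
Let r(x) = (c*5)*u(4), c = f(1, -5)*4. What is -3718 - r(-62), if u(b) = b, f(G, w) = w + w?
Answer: -2918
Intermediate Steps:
f(G, w) = 2*w
c = -40 (c = (2*(-5))*4 = -10*4 = -40)
r(x) = -800 (r(x) = -40*5*4 = -200*4 = -800)
-3718 - r(-62) = -3718 - 1*(-800) = -3718 + 800 = -2918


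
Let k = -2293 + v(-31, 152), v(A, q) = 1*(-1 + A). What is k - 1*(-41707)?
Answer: 39382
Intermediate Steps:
v(A, q) = -1 + A
k = -2325 (k = -2293 + (-1 - 31) = -2293 - 32 = -2325)
k - 1*(-41707) = -2325 - 1*(-41707) = -2325 + 41707 = 39382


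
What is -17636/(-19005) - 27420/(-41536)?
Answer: 313411499/197347920 ≈ 1.5881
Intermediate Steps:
-17636/(-19005) - 27420/(-41536) = -17636*(-1/19005) - 27420*(-1/41536) = 17636/19005 + 6855/10384 = 313411499/197347920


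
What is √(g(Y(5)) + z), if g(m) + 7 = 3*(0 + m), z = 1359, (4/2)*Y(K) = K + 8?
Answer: √5486/2 ≈ 37.034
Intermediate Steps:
Y(K) = 4 + K/2 (Y(K) = (K + 8)/2 = (8 + K)/2 = 4 + K/2)
g(m) = -7 + 3*m (g(m) = -7 + 3*(0 + m) = -7 + 3*m)
√(g(Y(5)) + z) = √((-7 + 3*(4 + (½)*5)) + 1359) = √((-7 + 3*(4 + 5/2)) + 1359) = √((-7 + 3*(13/2)) + 1359) = √((-7 + 39/2) + 1359) = √(25/2 + 1359) = √(2743/2) = √5486/2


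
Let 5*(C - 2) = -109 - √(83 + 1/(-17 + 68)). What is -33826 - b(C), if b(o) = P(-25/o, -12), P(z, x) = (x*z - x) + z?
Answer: -16763745671/495617 - 1375*√215934/495617 ≈ -33825.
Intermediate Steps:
P(z, x) = z - x + x*z (P(z, x) = (-x + x*z) + z = z - x + x*z)
C = -99/5 - √215934/255 (C = 2 + (-109 - √(83 + 1/(-17 + 68)))/5 = 2 + (-109 - √(83 + 1/51))/5 = 2 + (-109 - √(4234/51))/5 = 2 + (-109 - √215934/51)/5 = 2 + (-109/5 - √215934/255) = -99/5 - √215934/255 ≈ -21.622)
b(o) = 12 + 275/o (b(o) = -25/o - 1*(-12) - (-300)/o = -25/o + 12 + 300/o = 12 + 275/o)
-33826 - b(C) = -33826 - (12 + 275/(-99/5 - √215934/255)) = -33826 + (-12 - 275/(-99/5 - √215934/255)) = -33838 - 275/(-99/5 - √215934/255)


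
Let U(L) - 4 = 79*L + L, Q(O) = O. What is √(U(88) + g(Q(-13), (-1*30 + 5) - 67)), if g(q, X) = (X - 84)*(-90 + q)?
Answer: 2*√6293 ≈ 158.66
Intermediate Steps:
U(L) = 4 + 80*L (U(L) = 4 + (79*L + L) = 4 + 80*L)
g(q, X) = (-90 + q)*(-84 + X) (g(q, X) = (-84 + X)*(-90 + q) = (-90 + q)*(-84 + X))
√(U(88) + g(Q(-13), (-1*30 + 5) - 67)) = √((4 + 80*88) + (7560 - 90*((-1*30 + 5) - 67) - 84*(-13) + ((-1*30 + 5) - 67)*(-13))) = √((4 + 7040) + (7560 - 90*((-30 + 5) - 67) + 1092 + ((-30 + 5) - 67)*(-13))) = √(7044 + (7560 - 90*(-25 - 67) + 1092 + (-25 - 67)*(-13))) = √(7044 + (7560 - 90*(-92) + 1092 - 92*(-13))) = √(7044 + (7560 + 8280 + 1092 + 1196)) = √(7044 + 18128) = √25172 = 2*√6293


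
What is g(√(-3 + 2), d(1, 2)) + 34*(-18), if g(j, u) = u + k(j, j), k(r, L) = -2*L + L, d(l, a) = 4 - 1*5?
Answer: -613 - I ≈ -613.0 - 1.0*I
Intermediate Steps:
d(l, a) = -1 (d(l, a) = 4 - 5 = -1)
k(r, L) = -L
g(j, u) = u - j
g(√(-3 + 2), d(1, 2)) + 34*(-18) = (-1 - √(-3 + 2)) + 34*(-18) = (-1 - √(-1)) - 612 = (-1 - I) - 612 = -613 - I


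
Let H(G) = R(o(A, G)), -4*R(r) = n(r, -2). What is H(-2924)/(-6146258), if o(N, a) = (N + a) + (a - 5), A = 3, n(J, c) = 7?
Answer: 7/24585032 ≈ 2.8473e-7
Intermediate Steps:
o(N, a) = -5 + N + 2*a (o(N, a) = (N + a) + (-5 + a) = -5 + N + 2*a)
R(r) = -7/4 (R(r) = -1/4*7 = -7/4)
H(G) = -7/4
H(-2924)/(-6146258) = -7/4/(-6146258) = -7/4*(-1/6146258) = 7/24585032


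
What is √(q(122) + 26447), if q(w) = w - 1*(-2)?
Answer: √26571 ≈ 163.01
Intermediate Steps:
q(w) = 2 + w (q(w) = w + 2 = 2 + w)
√(q(122) + 26447) = √((2 + 122) + 26447) = √(124 + 26447) = √26571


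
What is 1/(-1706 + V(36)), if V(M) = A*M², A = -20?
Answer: -1/27626 ≈ -3.6198e-5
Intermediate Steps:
V(M) = -20*M²
1/(-1706 + V(36)) = 1/(-1706 - 20*36²) = 1/(-1706 - 20*1296) = 1/(-1706 - 25920) = 1/(-27626) = -1/27626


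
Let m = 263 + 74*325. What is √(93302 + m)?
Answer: √117615 ≈ 342.95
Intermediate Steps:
m = 24313 (m = 263 + 24050 = 24313)
√(93302 + m) = √(93302 + 24313) = √117615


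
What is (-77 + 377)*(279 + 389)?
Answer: 200400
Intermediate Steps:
(-77 + 377)*(279 + 389) = 300*668 = 200400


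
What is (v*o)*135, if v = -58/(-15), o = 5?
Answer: 2610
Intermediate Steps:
v = 58/15 (v = -58*(-1/15) = 58/15 ≈ 3.8667)
(v*o)*135 = ((58/15)*5)*135 = (58/3)*135 = 2610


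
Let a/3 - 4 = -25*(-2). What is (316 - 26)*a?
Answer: 46980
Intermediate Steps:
a = 162 (a = 12 + 3*(-25*(-2)) = 12 + 3*50 = 12 + 150 = 162)
(316 - 26)*a = (316 - 26)*162 = 290*162 = 46980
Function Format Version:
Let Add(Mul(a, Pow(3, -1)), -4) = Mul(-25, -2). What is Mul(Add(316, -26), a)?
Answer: 46980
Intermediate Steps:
a = 162 (a = Add(12, Mul(3, Mul(-25, -2))) = Add(12, Mul(3, 50)) = Add(12, 150) = 162)
Mul(Add(316, -26), a) = Mul(Add(316, -26), 162) = Mul(290, 162) = 46980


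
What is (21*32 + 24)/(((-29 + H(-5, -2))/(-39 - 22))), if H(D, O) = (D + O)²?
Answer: -10614/5 ≈ -2122.8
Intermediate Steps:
(21*32 + 24)/(((-29 + H(-5, -2))/(-39 - 22))) = (21*32 + 24)/(((-29 + (-5 - 2)²)/(-39 - 22))) = (672 + 24)/(((-29 + (-7)²)/(-61))) = 696/((-(-29 + 49)/61)) = 696/((-1/61*20)) = 696/(-20/61) = 696*(-61/20) = -10614/5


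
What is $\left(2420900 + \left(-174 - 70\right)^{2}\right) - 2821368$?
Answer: $-340932$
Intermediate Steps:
$\left(2420900 + \left(-174 - 70\right)^{2}\right) - 2821368 = \left(2420900 + \left(-244\right)^{2}\right) - 2821368 = \left(2420900 + 59536\right) - 2821368 = 2480436 - 2821368 = -340932$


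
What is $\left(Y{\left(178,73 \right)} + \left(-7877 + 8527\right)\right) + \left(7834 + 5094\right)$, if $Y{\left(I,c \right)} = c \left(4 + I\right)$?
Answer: $26864$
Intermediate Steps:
$\left(Y{\left(178,73 \right)} + \left(-7877 + 8527\right)\right) + \left(7834 + 5094\right) = \left(73 \left(4 + 178\right) + \left(-7877 + 8527\right)\right) + \left(7834 + 5094\right) = \left(73 \cdot 182 + 650\right) + 12928 = \left(13286 + 650\right) + 12928 = 13936 + 12928 = 26864$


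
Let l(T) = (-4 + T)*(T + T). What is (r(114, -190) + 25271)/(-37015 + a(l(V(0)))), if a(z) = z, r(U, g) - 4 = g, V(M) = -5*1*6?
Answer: -5017/6995 ≈ -0.71723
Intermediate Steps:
V(M) = -30 (V(M) = -5*6 = -30)
l(T) = 2*T*(-4 + T) (l(T) = (-4 + T)*(2*T) = 2*T*(-4 + T))
r(U, g) = 4 + g
(r(114, -190) + 25271)/(-37015 + a(l(V(0)))) = ((4 - 190) + 25271)/(-37015 + 2*(-30)*(-4 - 30)) = (-186 + 25271)/(-37015 + 2*(-30)*(-34)) = 25085/(-37015 + 2040) = 25085/(-34975) = 25085*(-1/34975) = -5017/6995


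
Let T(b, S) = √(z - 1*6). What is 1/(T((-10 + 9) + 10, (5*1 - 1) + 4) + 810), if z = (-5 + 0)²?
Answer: 810/656081 - √19/656081 ≈ 0.0012280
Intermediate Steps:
z = 25 (z = (-5)² = 25)
T(b, S) = √19 (T(b, S) = √(25 - 1*6) = √(25 - 6) = √19)
1/(T((-10 + 9) + 10, (5*1 - 1) + 4) + 810) = 1/(√19 + 810) = 1/(810 + √19)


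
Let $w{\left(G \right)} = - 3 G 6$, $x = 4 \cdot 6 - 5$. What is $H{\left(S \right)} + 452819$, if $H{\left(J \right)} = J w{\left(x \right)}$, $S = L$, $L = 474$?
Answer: $290711$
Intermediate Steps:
$x = 19$ ($x = 24 - 5 = 19$)
$w{\left(G \right)} = - 18 G$
$S = 474$
$H{\left(J \right)} = - 342 J$ ($H{\left(J \right)} = J \left(\left(-18\right) 19\right) = J \left(-342\right) = - 342 J$)
$H{\left(S \right)} + 452819 = \left(-342\right) 474 + 452819 = -162108 + 452819 = 290711$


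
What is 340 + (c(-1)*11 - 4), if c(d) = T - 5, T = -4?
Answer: 237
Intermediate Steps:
c(d) = -9 (c(d) = -4 - 5 = -9)
340 + (c(-1)*11 - 4) = 340 + (-9*11 - 4) = 340 + (-99 - 4) = 340 - 103 = 237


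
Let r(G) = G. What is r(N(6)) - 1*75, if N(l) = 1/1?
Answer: -74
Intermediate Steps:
N(l) = 1 (N(l) = 1*1 = 1)
r(N(6)) - 1*75 = 1 - 1*75 = 1 - 75 = -74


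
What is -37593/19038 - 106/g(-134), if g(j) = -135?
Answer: -1019009/856710 ≈ -1.1894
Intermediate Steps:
-37593/19038 - 106/g(-134) = -37593/19038 - 106/(-135) = -37593*1/19038 - 106*(-1/135) = -12531/6346 + 106/135 = -1019009/856710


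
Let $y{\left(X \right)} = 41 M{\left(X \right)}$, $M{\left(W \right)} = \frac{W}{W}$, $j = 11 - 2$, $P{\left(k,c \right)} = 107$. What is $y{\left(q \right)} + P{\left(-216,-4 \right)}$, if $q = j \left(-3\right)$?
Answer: $148$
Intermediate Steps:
$j = 9$
$q = -27$ ($q = 9 \left(-3\right) = -27$)
$M{\left(W \right)} = 1$
$y{\left(X \right)} = 41$ ($y{\left(X \right)} = 41 \cdot 1 = 41$)
$y{\left(q \right)} + P{\left(-216,-4 \right)} = 41 + 107 = 148$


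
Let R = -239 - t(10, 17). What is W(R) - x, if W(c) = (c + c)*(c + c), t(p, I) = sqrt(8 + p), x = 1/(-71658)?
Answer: 16377865849/71658 + 5736*sqrt(2) ≈ 2.3667e+5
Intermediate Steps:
x = -1/71658 ≈ -1.3955e-5
R = -239 - 3*sqrt(2) (R = -239 - sqrt(8 + 10) = -239 - sqrt(18) = -239 - 3*sqrt(2) ≈ -243.24)
W(c) = 4*c**2 (W(c) = (2*c)*(2*c) = 4*c**2)
W(R) - x = 4*(-239 - 3*sqrt(2))**2 - 1*(-1/71658) = 4*(-239 - 3*sqrt(2))**2 + 1/71658 = 1/71658 + 4*(-239 - 3*sqrt(2))**2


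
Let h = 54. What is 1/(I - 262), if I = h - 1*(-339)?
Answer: 1/131 ≈ 0.0076336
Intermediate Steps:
I = 393 (I = 54 - 1*(-339) = 54 + 339 = 393)
1/(I - 262) = 1/(393 - 262) = 1/131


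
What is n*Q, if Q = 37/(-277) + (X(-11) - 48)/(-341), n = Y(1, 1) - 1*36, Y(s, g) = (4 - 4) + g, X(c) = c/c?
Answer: -14070/94457 ≈ -0.14896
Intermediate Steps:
X(c) = 1
Y(s, g) = g (Y(s, g) = 0 + g = g)
n = -35 (n = 1 - 1*36 = 1 - 36 = -35)
Q = 402/94457 (Q = 37/(-277) + (1 - 48)/(-341) = 37*(-1/277) - 47*(-1/341) = -37/277 + 47/341 = 402/94457 ≈ 0.0042559)
n*Q = -35*402/94457 = -14070/94457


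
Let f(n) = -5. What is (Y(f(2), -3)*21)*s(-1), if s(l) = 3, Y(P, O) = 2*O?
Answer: -378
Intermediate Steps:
(Y(f(2), -3)*21)*s(-1) = ((2*(-3))*21)*3 = -6*21*3 = -126*3 = -378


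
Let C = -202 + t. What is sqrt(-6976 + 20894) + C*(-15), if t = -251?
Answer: 6795 + sqrt(13918) ≈ 6913.0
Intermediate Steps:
C = -453 (C = -202 - 251 = -453)
sqrt(-6976 + 20894) + C*(-15) = sqrt(-6976 + 20894) - 453*(-15) = sqrt(13918) + 6795 = 6795 + sqrt(13918)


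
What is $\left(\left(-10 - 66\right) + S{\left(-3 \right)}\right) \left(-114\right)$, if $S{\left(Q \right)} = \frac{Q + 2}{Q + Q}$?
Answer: $8645$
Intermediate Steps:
$S{\left(Q \right)} = \frac{2 + Q}{2 Q}$
$\left(\left(-10 - 66\right) + S{\left(-3 \right)}\right) \left(-114\right) = \left(\left(-10 - 66\right) + \frac{2 - 3}{2 \left(-3\right)}\right) \left(-114\right) = \left(\left(-10 - 66\right) + \frac{1}{2} \left(- \frac{1}{3}\right) \left(-1\right)\right) \left(-114\right) = \left(-76 + \frac{1}{6}\right) \left(-114\right) = \left(- \frac{455}{6}\right) \left(-114\right) = 8645$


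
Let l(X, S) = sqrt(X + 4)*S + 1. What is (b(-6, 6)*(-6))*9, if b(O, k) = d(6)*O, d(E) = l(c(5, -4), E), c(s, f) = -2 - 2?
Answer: 324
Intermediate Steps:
c(s, f) = -4
l(X, S) = 1 + S*sqrt(4 + X) (l(X, S) = sqrt(4 + X)*S + 1 = S*sqrt(4 + X) + 1 = 1 + S*sqrt(4 + X))
d(E) = 1 (d(E) = 1 + E*sqrt(4 - 4) = 1 + E*sqrt(0) = 1 + E*0 = 1 + 0 = 1)
b(O, k) = O (b(O, k) = 1*O = O)
(b(-6, 6)*(-6))*9 = -6*(-6)*9 = 36*9 = 324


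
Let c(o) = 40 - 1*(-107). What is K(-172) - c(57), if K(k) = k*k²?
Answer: -5088595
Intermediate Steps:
c(o) = 147 (c(o) = 40 + 107 = 147)
K(k) = k³
K(-172) - c(57) = (-172)³ - 1*147 = -5088448 - 147 = -5088595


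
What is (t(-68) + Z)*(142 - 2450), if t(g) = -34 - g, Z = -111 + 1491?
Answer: -3263512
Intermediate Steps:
Z = 1380
(t(-68) + Z)*(142 - 2450) = ((-34 - 1*(-68)) + 1380)*(142 - 2450) = ((-34 + 68) + 1380)*(-2308) = (34 + 1380)*(-2308) = 1414*(-2308) = -3263512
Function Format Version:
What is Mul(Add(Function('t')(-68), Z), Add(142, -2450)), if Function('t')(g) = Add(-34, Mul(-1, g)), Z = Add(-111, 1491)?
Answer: -3263512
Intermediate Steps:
Z = 1380
Mul(Add(Function('t')(-68), Z), Add(142, -2450)) = Mul(Add(Add(-34, Mul(-1, -68)), 1380), Add(142, -2450)) = Mul(Add(Add(-34, 68), 1380), -2308) = Mul(Add(34, 1380), -2308) = Mul(1414, -2308) = -3263512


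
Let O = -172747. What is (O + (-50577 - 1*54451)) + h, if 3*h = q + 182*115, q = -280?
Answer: -812675/3 ≈ -2.7089e+5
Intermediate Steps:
h = 20650/3 (h = (-280 + 182*115)/3 = (-280 + 20930)/3 = (1/3)*20650 = 20650/3 ≈ 6883.3)
(O + (-50577 - 1*54451)) + h = (-172747 + (-50577 - 1*54451)) + 20650/3 = (-172747 + (-50577 - 54451)) + 20650/3 = (-172747 - 105028) + 20650/3 = -277775 + 20650/3 = -812675/3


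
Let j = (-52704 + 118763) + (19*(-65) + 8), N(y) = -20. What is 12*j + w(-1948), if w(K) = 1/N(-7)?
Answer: 15559679/20 ≈ 7.7798e+5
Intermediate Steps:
j = 64832 (j = 66059 + (-1235 + 8) = 66059 - 1227 = 64832)
w(K) = -1/20 (w(K) = 1/(-20) = -1/20)
12*j + w(-1948) = 12*64832 - 1/20 = 777984 - 1/20 = 15559679/20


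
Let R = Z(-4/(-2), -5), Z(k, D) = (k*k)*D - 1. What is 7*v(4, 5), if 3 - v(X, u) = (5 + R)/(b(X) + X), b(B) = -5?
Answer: -91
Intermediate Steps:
Z(k, D) = -1 + D*k² (Z(k, D) = k²*D - 1 = D*k² - 1 = -1 + D*k²)
R = -21 (R = -1 - 5*(-4/(-2))² = -1 - 5*(-4*(-½))² = -1 - 5*2² = -1 - 5*4 = -1 - 20 = -21)
v(X, u) = 3 + 16/(-5 + X) (v(X, u) = 3 - (5 - 21)/(-5 + X) = 3 - (-16)/(-5 + X) = 3 + 16/(-5 + X))
7*v(4, 5) = 7*((1 + 3*4)/(-5 + 4)) = 7*((1 + 12)/(-1)) = 7*(-1*13) = 7*(-13) = -91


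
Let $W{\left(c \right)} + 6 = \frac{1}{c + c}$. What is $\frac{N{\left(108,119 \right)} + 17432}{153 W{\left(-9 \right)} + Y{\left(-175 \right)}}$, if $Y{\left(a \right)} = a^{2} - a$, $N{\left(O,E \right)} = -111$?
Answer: $\frac{34642}{59747} \approx 0.57981$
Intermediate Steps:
$W{\left(c \right)} = -6 + \frac{1}{2 c}$ ($W{\left(c \right)} = -6 + \frac{1}{c + c} = -6 + \frac{1}{2 c}$)
$\frac{N{\left(108,119 \right)} + 17432}{153 W{\left(-9 \right)} + Y{\left(-175 \right)}} = \frac{-111 + 17432}{153 \left(-6 + \frac{1}{2 \left(-9\right)}\right) - 175 \left(-1 - 175\right)} = \frac{17321}{153 \left(-6 + \frac{1}{2} \left(- \frac{1}{9}\right)\right) - -30800} = \frac{17321}{153 \left(-6 - \frac{1}{18}\right) + 30800} = \frac{17321}{153 \left(- \frac{109}{18}\right) + 30800} = \frac{17321}{- \frac{1853}{2} + 30800} = \frac{17321}{\frac{59747}{2}} = 17321 \cdot \frac{2}{59747} = \frac{34642}{59747}$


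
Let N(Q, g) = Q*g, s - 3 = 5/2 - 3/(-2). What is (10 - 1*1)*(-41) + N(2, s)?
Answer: -355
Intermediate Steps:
s = 7 (s = 3 + (5/2 - 3/(-2)) = 3 + (5*(1/2) - 3*(-1/2)) = 3 + (5/2 + 3/2) = 3 + 4 = 7)
(10 - 1*1)*(-41) + N(2, s) = (10 - 1*1)*(-41) + 2*7 = (10 - 1)*(-41) + 14 = 9*(-41) + 14 = -369 + 14 = -355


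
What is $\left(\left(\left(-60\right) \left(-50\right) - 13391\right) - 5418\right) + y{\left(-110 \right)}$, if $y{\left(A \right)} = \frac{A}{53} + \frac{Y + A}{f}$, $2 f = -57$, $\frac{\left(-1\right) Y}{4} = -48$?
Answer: $- \frac{47773951}{3021} \approx -15814.0$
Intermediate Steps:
$Y = 192$ ($Y = \left(-4\right) \left(-48\right) = 192$)
$f = - \frac{57}{2}$ ($f = \frac{1}{2} \left(-57\right) = - \frac{57}{2} \approx -28.5$)
$y{\left(A \right)} = - \frac{128}{19} - \frac{49 A}{3021}$ ($y{\left(A \right)} = \frac{A}{53} + \frac{192 + A}{- \frac{57}{2}} = A \frac{1}{53} + \left(192 + A\right) \left(- \frac{2}{57}\right) = \frac{A}{53} - \left(\frac{128}{19} + \frac{2 A}{57}\right) = - \frac{128}{19} - \frac{49 A}{3021}$)
$\left(\left(\left(-60\right) \left(-50\right) - 13391\right) - 5418\right) + y{\left(-110 \right)} = \left(\left(\left(-60\right) \left(-50\right) - 13391\right) - 5418\right) - \frac{14962}{3021} = \left(\left(3000 - 13391\right) - 5418\right) + \left(- \frac{128}{19} + \frac{5390}{3021}\right) = \left(-10391 - 5418\right) - \frac{14962}{3021} = -15809 - \frac{14962}{3021} = - \frac{47773951}{3021}$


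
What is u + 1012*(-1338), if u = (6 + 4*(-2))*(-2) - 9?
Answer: -1354061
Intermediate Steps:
u = -5 (u = (6 - 8)*(-2) - 9 = -2*(-2) - 9 = 4 - 9 = -5)
u + 1012*(-1338) = -5 + 1012*(-1338) = -5 - 1354056 = -1354061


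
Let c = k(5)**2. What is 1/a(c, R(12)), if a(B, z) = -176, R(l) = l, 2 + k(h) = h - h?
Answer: -1/176 ≈ -0.0056818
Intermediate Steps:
k(h) = -2 (k(h) = -2 + (h - h) = -2 + 0 = -2)
c = 4 (c = (-2)**2 = 4)
1/a(c, R(12)) = 1/(-176) = -1/176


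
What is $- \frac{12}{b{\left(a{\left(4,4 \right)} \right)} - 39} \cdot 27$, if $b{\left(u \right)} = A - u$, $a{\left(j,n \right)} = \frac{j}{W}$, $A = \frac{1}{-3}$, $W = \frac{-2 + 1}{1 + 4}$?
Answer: $\frac{486}{29} \approx 16.759$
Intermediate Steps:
$W = - \frac{1}{5} \approx -0.2$
$A = - \frac{1}{3} \approx -0.33333$
$a{\left(j,n \right)} = - 5 j$ ($a{\left(j,n \right)} = \frac{j}{- \frac{1}{5}} = j \left(-5\right) = - 5 j$)
$b{\left(u \right)} = - \frac{1}{3} - u$
$- \frac{12}{b{\left(a{\left(4,4 \right)} \right)} - 39} \cdot 27 = - \frac{12}{\left(- \frac{1}{3} - \left(-5\right) 4\right) - 39} \cdot 27 = - \frac{12}{\left(- \frac{1}{3} - -20\right) - 39} \cdot 27 = - \frac{12}{\left(- \frac{1}{3} + 20\right) - 39} \cdot 27 = - \frac{12}{\frac{59}{3} - 39} \cdot 27 = - \frac{12}{- \frac{58}{3}} \cdot 27 = \left(-12\right) \left(- \frac{3}{58}\right) 27 = \frac{18}{29} \cdot 27 = \frac{486}{29}$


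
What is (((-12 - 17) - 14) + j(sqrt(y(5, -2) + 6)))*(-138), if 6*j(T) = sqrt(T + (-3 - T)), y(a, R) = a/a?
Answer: 5934 - 23*I*sqrt(3) ≈ 5934.0 - 39.837*I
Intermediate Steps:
y(a, R) = 1
j(T) = I*sqrt(3)/6 (j(T) = sqrt(T + (-3 - T))/6 = sqrt(-3)/6 = (I*sqrt(3))/6 = I*sqrt(3)/6)
(((-12 - 17) - 14) + j(sqrt(y(5, -2) + 6)))*(-138) = (((-12 - 17) - 14) + I*sqrt(3)/6)*(-138) = ((-29 - 14) + I*sqrt(3)/6)*(-138) = (-43 + I*sqrt(3)/6)*(-138) = 5934 - 23*I*sqrt(3)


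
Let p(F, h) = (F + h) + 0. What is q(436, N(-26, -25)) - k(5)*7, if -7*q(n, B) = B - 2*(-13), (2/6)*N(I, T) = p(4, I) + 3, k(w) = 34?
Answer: -1635/7 ≈ -233.57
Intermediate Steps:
p(F, h) = F + h
N(I, T) = 21 + 3*I (N(I, T) = 3*((4 + I) + 3) = 3*(7 + I) = 21 + 3*I)
q(n, B) = -26/7 - B/7 (q(n, B) = -(B - 2*(-13))/7 = -(B + 26)/7 = -(26 + B)/7 = -26/7 - B/7)
q(436, N(-26, -25)) - k(5)*7 = (-26/7 - (21 + 3*(-26))/7) - 34*7 = (-26/7 - (21 - 78)/7) - 1*238 = (-26/7 - ⅐*(-57)) - 238 = (-26/7 + 57/7) - 238 = 31/7 - 238 = -1635/7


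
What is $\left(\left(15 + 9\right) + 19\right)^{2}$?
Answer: $1849$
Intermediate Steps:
$\left(\left(15 + 9\right) + 19\right)^{2} = \left(24 + 19\right)^{2} = 43^{2} = 1849$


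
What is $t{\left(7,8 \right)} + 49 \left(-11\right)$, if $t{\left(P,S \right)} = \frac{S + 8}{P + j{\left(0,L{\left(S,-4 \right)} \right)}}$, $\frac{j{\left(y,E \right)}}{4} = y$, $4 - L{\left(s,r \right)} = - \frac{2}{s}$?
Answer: $- \frac{3757}{7} \approx -536.71$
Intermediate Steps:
$L{\left(s,r \right)} = 4 + \frac{2}{s}$ ($L{\left(s,r \right)} = 4 - - \frac{2}{s} = 4 + \frac{2}{s}$)
$j{\left(y,E \right)} = 4 y$
$t{\left(P,S \right)} = \frac{8 + S}{P}$ ($t{\left(P,S \right)} = \frac{S + 8}{P + 4 \cdot 0} = \frac{8 + S}{P + 0} = \frac{8 + S}{P}$)
$t{\left(7,8 \right)} + 49 \left(-11\right) = \frac{8 + 8}{7} + 49 \left(-11\right) = \frac{1}{7} \cdot 16 - 539 = \frac{16}{7} - 539 = - \frac{3757}{7}$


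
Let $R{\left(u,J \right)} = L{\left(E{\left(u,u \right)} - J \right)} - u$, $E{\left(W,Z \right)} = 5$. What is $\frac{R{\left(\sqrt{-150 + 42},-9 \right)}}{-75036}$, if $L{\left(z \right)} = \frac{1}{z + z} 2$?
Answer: $- \frac{1}{1050504} + \frac{i \sqrt{3}}{12506} \approx -9.5192 \cdot 10^{-7} + 0.0001385 i$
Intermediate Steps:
$L{\left(z \right)} = \frac{1}{z}$ ($L{\left(z \right)} = \frac{1}{2 z} 2 = \frac{1}{z}$)
$R{\left(u,J \right)} = \frac{1}{5 - J} - u$
$\frac{R{\left(\sqrt{-150 + 42},-9 \right)}}{-75036} = \frac{\frac{1}{-5 - 9} \left(-1 - \sqrt{-150 + 42} \left(-5 - 9\right)\right)}{-75036} = \frac{-1 - \sqrt{-108} \left(-14\right)}{-14} \left(- \frac{1}{75036}\right) = - \frac{-1 - 6 i \sqrt{3} \left(-14\right)}{14} \left(- \frac{1}{75036}\right) = - \frac{-1 + 84 i \sqrt{3}}{14} \left(- \frac{1}{75036}\right) = \left(\frac{1}{14} - 6 i \sqrt{3}\right) \left(- \frac{1}{75036}\right) = - \frac{1}{1050504} + \frac{i \sqrt{3}}{12506}$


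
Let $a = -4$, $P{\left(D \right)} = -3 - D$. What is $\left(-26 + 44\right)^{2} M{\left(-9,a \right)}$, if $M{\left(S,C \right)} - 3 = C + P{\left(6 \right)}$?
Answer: $-3240$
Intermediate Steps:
$M{\left(S,C \right)} = -6 + C$ ($M{\left(S,C \right)} = 3 + \left(C - 9\right) = 3 + \left(-9 + C\right) = -6 + C$)
$\left(-26 + 44\right)^{2} M{\left(-9,a \right)} = \left(-26 + 44\right)^{2} \left(-6 - 4\right) = 18^{2} \left(-10\right) = 324 \left(-10\right) = -3240$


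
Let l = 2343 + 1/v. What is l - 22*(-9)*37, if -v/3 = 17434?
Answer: 505708037/52302 ≈ 9669.0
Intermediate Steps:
v = -52302 (v = -3*17434 = -52302)
l = 122543585/52302 (l = 2343 + 1/(-52302) = 2343 - 1/52302 = 122543585/52302 ≈ 2343.0)
l - 22*(-9)*37 = 122543585/52302 - 22*(-9)*37 = 122543585/52302 - (-198)*37 = 122543585/52302 - 1*(-7326) = 122543585/52302 + 7326 = 505708037/52302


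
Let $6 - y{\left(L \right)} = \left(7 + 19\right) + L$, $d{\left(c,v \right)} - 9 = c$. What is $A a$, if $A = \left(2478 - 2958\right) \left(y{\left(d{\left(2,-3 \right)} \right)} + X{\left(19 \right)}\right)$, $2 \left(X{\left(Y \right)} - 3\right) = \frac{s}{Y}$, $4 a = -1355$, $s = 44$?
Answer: $- \frac{82926000}{19} \approx -4.3645 \cdot 10^{6}$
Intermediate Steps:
$d{\left(c,v \right)} = 9 + c$
$y{\left(L \right)} = -20 - L$ ($y{\left(L \right)} = 6 - \left(\left(7 + 19\right) + L\right) = 6 - \left(26 + L\right) = -20 - L$)
$a = - \frac{1355}{4}$ ($a = \frac{1}{4} \left(-1355\right) = - \frac{1355}{4} \approx -338.75$)
$X{\left(Y \right)} = 3 + \frac{22}{Y}$ ($X{\left(Y \right)} = 3 + \frac{44 \frac{1}{Y}}{2} = 3 + \frac{22}{Y}$)
$A = \frac{244800}{19}$ ($A = \left(2478 - 2958\right) \left(\left(-20 - \left(9 + 2\right)\right) + \left(3 + \frac{22}{19}\right)\right) = - 480 \left(\left(-20 - 11\right) + \left(3 + 22 \cdot \frac{1}{19}\right)\right) = - 480 \left(\left(-20 - 11\right) + \left(3 + \frac{22}{19}\right)\right) = - 480 \left(-31 + \frac{79}{19}\right) = \left(-480\right) \left(- \frac{510}{19}\right) = \frac{244800}{19} \approx 12884.0$)
$A a = \frac{244800}{19} \left(- \frac{1355}{4}\right) = - \frac{82926000}{19}$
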